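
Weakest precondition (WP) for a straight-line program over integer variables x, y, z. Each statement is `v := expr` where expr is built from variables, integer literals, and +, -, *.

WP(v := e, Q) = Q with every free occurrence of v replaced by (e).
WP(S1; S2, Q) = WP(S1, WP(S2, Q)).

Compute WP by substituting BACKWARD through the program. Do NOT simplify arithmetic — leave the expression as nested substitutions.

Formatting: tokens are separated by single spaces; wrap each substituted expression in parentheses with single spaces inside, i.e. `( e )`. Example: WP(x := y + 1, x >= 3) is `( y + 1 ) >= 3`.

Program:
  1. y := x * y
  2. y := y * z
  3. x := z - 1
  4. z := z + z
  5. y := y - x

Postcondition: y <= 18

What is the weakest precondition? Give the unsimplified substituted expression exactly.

Answer: ( ( ( x * y ) * z ) - ( z - 1 ) ) <= 18

Derivation:
post: y <= 18
stmt 5: y := y - x  -- replace 1 occurrence(s) of y with (y - x)
  => ( y - x ) <= 18
stmt 4: z := z + z  -- replace 0 occurrence(s) of z with (z + z)
  => ( y - x ) <= 18
stmt 3: x := z - 1  -- replace 1 occurrence(s) of x with (z - 1)
  => ( y - ( z - 1 ) ) <= 18
stmt 2: y := y * z  -- replace 1 occurrence(s) of y with (y * z)
  => ( ( y * z ) - ( z - 1 ) ) <= 18
stmt 1: y := x * y  -- replace 1 occurrence(s) of y with (x * y)
  => ( ( ( x * y ) * z ) - ( z - 1 ) ) <= 18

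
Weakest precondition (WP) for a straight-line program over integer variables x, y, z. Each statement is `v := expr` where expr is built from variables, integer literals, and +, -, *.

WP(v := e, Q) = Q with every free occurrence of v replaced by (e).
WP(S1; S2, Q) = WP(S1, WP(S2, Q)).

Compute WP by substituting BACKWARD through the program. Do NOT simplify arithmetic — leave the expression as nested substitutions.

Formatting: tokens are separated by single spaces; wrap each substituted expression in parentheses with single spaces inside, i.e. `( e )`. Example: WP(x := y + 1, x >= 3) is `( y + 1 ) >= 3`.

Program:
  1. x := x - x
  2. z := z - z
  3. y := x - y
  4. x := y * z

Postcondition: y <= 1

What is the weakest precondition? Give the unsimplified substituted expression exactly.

post: y <= 1
stmt 4: x := y * z  -- replace 0 occurrence(s) of x with (y * z)
  => y <= 1
stmt 3: y := x - y  -- replace 1 occurrence(s) of y with (x - y)
  => ( x - y ) <= 1
stmt 2: z := z - z  -- replace 0 occurrence(s) of z with (z - z)
  => ( x - y ) <= 1
stmt 1: x := x - x  -- replace 1 occurrence(s) of x with (x - x)
  => ( ( x - x ) - y ) <= 1

Answer: ( ( x - x ) - y ) <= 1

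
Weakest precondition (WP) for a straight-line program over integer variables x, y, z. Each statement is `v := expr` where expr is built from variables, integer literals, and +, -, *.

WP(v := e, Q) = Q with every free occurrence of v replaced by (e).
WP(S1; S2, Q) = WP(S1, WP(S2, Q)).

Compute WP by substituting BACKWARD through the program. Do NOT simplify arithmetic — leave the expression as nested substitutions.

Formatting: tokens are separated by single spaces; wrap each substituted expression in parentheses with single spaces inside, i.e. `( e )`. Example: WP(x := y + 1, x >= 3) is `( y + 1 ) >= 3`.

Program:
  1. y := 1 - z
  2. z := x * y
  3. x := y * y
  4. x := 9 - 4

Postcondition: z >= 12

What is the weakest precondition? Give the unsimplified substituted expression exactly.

post: z >= 12
stmt 4: x := 9 - 4  -- replace 0 occurrence(s) of x with (9 - 4)
  => z >= 12
stmt 3: x := y * y  -- replace 0 occurrence(s) of x with (y * y)
  => z >= 12
stmt 2: z := x * y  -- replace 1 occurrence(s) of z with (x * y)
  => ( x * y ) >= 12
stmt 1: y := 1 - z  -- replace 1 occurrence(s) of y with (1 - z)
  => ( x * ( 1 - z ) ) >= 12

Answer: ( x * ( 1 - z ) ) >= 12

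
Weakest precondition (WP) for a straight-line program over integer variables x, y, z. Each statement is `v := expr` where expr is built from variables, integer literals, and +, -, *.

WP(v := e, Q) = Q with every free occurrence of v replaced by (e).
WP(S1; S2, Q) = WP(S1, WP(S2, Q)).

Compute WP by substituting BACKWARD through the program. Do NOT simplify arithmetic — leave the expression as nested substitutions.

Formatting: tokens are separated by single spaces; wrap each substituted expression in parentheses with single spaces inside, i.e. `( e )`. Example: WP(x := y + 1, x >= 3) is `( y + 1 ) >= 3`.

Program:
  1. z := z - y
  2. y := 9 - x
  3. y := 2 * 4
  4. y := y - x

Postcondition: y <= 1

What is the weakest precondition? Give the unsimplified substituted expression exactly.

post: y <= 1
stmt 4: y := y - x  -- replace 1 occurrence(s) of y with (y - x)
  => ( y - x ) <= 1
stmt 3: y := 2 * 4  -- replace 1 occurrence(s) of y with (2 * 4)
  => ( ( 2 * 4 ) - x ) <= 1
stmt 2: y := 9 - x  -- replace 0 occurrence(s) of y with (9 - x)
  => ( ( 2 * 4 ) - x ) <= 1
stmt 1: z := z - y  -- replace 0 occurrence(s) of z with (z - y)
  => ( ( 2 * 4 ) - x ) <= 1

Answer: ( ( 2 * 4 ) - x ) <= 1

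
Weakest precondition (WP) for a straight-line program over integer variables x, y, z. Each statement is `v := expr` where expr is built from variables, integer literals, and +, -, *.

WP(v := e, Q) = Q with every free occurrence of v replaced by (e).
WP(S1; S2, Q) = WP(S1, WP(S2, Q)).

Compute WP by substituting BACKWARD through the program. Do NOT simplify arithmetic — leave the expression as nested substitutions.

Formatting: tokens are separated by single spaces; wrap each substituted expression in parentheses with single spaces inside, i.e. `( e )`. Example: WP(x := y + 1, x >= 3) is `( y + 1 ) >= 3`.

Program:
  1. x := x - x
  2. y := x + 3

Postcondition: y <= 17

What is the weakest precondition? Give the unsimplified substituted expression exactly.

post: y <= 17
stmt 2: y := x + 3  -- replace 1 occurrence(s) of y with (x + 3)
  => ( x + 3 ) <= 17
stmt 1: x := x - x  -- replace 1 occurrence(s) of x with (x - x)
  => ( ( x - x ) + 3 ) <= 17

Answer: ( ( x - x ) + 3 ) <= 17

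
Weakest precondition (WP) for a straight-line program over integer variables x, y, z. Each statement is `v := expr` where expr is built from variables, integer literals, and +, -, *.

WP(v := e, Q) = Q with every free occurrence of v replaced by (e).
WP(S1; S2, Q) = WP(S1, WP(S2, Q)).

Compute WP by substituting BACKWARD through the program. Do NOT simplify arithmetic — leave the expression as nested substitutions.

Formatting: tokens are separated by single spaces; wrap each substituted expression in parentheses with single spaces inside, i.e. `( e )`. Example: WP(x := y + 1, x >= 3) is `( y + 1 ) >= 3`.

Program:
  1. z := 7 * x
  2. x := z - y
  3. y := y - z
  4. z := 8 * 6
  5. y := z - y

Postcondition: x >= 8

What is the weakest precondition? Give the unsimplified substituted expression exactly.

Answer: ( ( 7 * x ) - y ) >= 8

Derivation:
post: x >= 8
stmt 5: y := z - y  -- replace 0 occurrence(s) of y with (z - y)
  => x >= 8
stmt 4: z := 8 * 6  -- replace 0 occurrence(s) of z with (8 * 6)
  => x >= 8
stmt 3: y := y - z  -- replace 0 occurrence(s) of y with (y - z)
  => x >= 8
stmt 2: x := z - y  -- replace 1 occurrence(s) of x with (z - y)
  => ( z - y ) >= 8
stmt 1: z := 7 * x  -- replace 1 occurrence(s) of z with (7 * x)
  => ( ( 7 * x ) - y ) >= 8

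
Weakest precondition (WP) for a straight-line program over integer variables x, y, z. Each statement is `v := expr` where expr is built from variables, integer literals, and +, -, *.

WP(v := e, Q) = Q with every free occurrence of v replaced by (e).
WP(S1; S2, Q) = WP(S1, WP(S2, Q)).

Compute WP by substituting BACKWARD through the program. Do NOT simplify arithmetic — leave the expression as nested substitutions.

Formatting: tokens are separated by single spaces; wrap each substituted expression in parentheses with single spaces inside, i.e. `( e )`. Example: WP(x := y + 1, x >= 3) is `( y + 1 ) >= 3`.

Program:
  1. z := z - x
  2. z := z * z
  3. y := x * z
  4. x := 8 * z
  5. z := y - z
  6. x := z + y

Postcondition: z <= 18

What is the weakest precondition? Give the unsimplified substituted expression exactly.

Answer: ( ( x * ( ( z - x ) * ( z - x ) ) ) - ( ( z - x ) * ( z - x ) ) ) <= 18

Derivation:
post: z <= 18
stmt 6: x := z + y  -- replace 0 occurrence(s) of x with (z + y)
  => z <= 18
stmt 5: z := y - z  -- replace 1 occurrence(s) of z with (y - z)
  => ( y - z ) <= 18
stmt 4: x := 8 * z  -- replace 0 occurrence(s) of x with (8 * z)
  => ( y - z ) <= 18
stmt 3: y := x * z  -- replace 1 occurrence(s) of y with (x * z)
  => ( ( x * z ) - z ) <= 18
stmt 2: z := z * z  -- replace 2 occurrence(s) of z with (z * z)
  => ( ( x * ( z * z ) ) - ( z * z ) ) <= 18
stmt 1: z := z - x  -- replace 4 occurrence(s) of z with (z - x)
  => ( ( x * ( ( z - x ) * ( z - x ) ) ) - ( ( z - x ) * ( z - x ) ) ) <= 18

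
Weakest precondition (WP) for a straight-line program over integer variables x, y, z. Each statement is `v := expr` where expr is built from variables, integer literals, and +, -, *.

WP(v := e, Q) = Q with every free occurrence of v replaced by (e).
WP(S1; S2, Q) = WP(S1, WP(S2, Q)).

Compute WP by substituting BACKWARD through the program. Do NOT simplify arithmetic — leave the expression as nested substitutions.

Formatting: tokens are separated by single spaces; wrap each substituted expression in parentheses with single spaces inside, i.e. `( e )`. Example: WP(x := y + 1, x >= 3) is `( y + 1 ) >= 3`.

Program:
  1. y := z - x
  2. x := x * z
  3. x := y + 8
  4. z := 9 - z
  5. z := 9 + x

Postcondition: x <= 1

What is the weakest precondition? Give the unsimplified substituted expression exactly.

Answer: ( ( z - x ) + 8 ) <= 1

Derivation:
post: x <= 1
stmt 5: z := 9 + x  -- replace 0 occurrence(s) of z with (9 + x)
  => x <= 1
stmt 4: z := 9 - z  -- replace 0 occurrence(s) of z with (9 - z)
  => x <= 1
stmt 3: x := y + 8  -- replace 1 occurrence(s) of x with (y + 8)
  => ( y + 8 ) <= 1
stmt 2: x := x * z  -- replace 0 occurrence(s) of x with (x * z)
  => ( y + 8 ) <= 1
stmt 1: y := z - x  -- replace 1 occurrence(s) of y with (z - x)
  => ( ( z - x ) + 8 ) <= 1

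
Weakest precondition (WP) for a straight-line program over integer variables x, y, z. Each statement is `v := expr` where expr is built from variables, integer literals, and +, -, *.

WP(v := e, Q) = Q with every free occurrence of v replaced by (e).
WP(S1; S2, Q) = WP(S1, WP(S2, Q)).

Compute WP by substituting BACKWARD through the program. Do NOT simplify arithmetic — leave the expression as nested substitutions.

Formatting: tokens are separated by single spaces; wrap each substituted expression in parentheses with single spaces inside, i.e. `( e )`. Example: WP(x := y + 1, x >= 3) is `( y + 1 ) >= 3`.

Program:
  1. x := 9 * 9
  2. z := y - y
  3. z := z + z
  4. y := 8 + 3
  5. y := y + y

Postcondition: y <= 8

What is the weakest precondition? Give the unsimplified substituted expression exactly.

post: y <= 8
stmt 5: y := y + y  -- replace 1 occurrence(s) of y with (y + y)
  => ( y + y ) <= 8
stmt 4: y := 8 + 3  -- replace 2 occurrence(s) of y with (8 + 3)
  => ( ( 8 + 3 ) + ( 8 + 3 ) ) <= 8
stmt 3: z := z + z  -- replace 0 occurrence(s) of z with (z + z)
  => ( ( 8 + 3 ) + ( 8 + 3 ) ) <= 8
stmt 2: z := y - y  -- replace 0 occurrence(s) of z with (y - y)
  => ( ( 8 + 3 ) + ( 8 + 3 ) ) <= 8
stmt 1: x := 9 * 9  -- replace 0 occurrence(s) of x with (9 * 9)
  => ( ( 8 + 3 ) + ( 8 + 3 ) ) <= 8

Answer: ( ( 8 + 3 ) + ( 8 + 3 ) ) <= 8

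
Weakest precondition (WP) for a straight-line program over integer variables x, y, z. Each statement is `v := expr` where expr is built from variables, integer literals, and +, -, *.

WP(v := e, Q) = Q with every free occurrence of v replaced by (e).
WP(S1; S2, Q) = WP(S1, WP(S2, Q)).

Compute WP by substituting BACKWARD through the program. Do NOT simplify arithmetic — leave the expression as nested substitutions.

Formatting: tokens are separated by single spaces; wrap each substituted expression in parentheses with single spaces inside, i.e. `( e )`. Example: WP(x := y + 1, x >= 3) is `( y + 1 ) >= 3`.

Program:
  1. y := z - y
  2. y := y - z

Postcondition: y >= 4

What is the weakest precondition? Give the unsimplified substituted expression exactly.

post: y >= 4
stmt 2: y := y - z  -- replace 1 occurrence(s) of y with (y - z)
  => ( y - z ) >= 4
stmt 1: y := z - y  -- replace 1 occurrence(s) of y with (z - y)
  => ( ( z - y ) - z ) >= 4

Answer: ( ( z - y ) - z ) >= 4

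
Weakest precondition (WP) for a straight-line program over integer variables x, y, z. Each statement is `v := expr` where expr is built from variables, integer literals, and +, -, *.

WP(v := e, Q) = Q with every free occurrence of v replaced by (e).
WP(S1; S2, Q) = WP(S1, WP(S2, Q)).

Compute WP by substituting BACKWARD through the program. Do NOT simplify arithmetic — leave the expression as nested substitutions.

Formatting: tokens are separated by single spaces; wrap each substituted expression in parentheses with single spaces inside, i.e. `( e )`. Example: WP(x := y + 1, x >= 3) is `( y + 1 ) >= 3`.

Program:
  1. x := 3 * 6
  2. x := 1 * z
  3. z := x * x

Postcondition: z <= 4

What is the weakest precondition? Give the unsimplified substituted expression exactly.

Answer: ( ( 1 * z ) * ( 1 * z ) ) <= 4

Derivation:
post: z <= 4
stmt 3: z := x * x  -- replace 1 occurrence(s) of z with (x * x)
  => ( x * x ) <= 4
stmt 2: x := 1 * z  -- replace 2 occurrence(s) of x with (1 * z)
  => ( ( 1 * z ) * ( 1 * z ) ) <= 4
stmt 1: x := 3 * 6  -- replace 0 occurrence(s) of x with (3 * 6)
  => ( ( 1 * z ) * ( 1 * z ) ) <= 4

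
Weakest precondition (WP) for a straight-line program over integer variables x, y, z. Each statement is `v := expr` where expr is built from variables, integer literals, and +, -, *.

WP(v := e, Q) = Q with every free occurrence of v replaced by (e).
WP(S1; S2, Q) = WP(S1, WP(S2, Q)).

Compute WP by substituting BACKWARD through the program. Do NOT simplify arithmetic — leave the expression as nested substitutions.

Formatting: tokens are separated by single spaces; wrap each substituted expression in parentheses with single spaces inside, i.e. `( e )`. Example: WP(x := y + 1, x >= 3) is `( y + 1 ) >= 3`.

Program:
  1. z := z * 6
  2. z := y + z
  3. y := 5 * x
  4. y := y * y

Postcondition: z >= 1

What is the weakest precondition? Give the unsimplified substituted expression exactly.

post: z >= 1
stmt 4: y := y * y  -- replace 0 occurrence(s) of y with (y * y)
  => z >= 1
stmt 3: y := 5 * x  -- replace 0 occurrence(s) of y with (5 * x)
  => z >= 1
stmt 2: z := y + z  -- replace 1 occurrence(s) of z with (y + z)
  => ( y + z ) >= 1
stmt 1: z := z * 6  -- replace 1 occurrence(s) of z with (z * 6)
  => ( y + ( z * 6 ) ) >= 1

Answer: ( y + ( z * 6 ) ) >= 1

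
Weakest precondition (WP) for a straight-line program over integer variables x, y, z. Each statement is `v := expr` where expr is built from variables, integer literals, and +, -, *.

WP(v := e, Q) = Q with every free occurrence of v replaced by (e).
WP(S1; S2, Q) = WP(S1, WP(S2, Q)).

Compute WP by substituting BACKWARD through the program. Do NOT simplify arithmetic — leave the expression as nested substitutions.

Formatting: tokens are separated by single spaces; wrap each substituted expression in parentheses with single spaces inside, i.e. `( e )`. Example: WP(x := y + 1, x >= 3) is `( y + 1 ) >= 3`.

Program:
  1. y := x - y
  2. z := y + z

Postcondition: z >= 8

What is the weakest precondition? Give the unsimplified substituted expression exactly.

post: z >= 8
stmt 2: z := y + z  -- replace 1 occurrence(s) of z with (y + z)
  => ( y + z ) >= 8
stmt 1: y := x - y  -- replace 1 occurrence(s) of y with (x - y)
  => ( ( x - y ) + z ) >= 8

Answer: ( ( x - y ) + z ) >= 8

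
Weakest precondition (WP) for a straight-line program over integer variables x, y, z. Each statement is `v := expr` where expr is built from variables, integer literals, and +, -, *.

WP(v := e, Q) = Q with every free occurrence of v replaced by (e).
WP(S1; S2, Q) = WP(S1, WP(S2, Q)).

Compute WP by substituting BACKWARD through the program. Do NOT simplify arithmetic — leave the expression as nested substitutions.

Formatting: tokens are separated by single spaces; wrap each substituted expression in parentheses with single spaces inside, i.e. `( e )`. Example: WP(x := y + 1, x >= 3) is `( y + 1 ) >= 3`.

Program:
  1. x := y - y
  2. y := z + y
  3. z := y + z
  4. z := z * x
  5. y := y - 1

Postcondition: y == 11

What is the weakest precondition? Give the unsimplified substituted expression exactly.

post: y == 11
stmt 5: y := y - 1  -- replace 1 occurrence(s) of y with (y - 1)
  => ( y - 1 ) == 11
stmt 4: z := z * x  -- replace 0 occurrence(s) of z with (z * x)
  => ( y - 1 ) == 11
stmt 3: z := y + z  -- replace 0 occurrence(s) of z with (y + z)
  => ( y - 1 ) == 11
stmt 2: y := z + y  -- replace 1 occurrence(s) of y with (z + y)
  => ( ( z + y ) - 1 ) == 11
stmt 1: x := y - y  -- replace 0 occurrence(s) of x with (y - y)
  => ( ( z + y ) - 1 ) == 11

Answer: ( ( z + y ) - 1 ) == 11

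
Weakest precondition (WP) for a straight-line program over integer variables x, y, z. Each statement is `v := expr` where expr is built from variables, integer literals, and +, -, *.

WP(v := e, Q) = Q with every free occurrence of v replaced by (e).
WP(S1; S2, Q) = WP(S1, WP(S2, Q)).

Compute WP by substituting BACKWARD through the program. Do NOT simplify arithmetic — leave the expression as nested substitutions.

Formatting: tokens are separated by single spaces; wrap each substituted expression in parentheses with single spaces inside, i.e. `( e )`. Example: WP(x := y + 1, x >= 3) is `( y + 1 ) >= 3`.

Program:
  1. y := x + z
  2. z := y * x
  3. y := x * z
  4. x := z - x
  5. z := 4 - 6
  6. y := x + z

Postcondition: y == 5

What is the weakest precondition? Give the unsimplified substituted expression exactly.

Answer: ( ( ( ( x + z ) * x ) - x ) + ( 4 - 6 ) ) == 5

Derivation:
post: y == 5
stmt 6: y := x + z  -- replace 1 occurrence(s) of y with (x + z)
  => ( x + z ) == 5
stmt 5: z := 4 - 6  -- replace 1 occurrence(s) of z with (4 - 6)
  => ( x + ( 4 - 6 ) ) == 5
stmt 4: x := z - x  -- replace 1 occurrence(s) of x with (z - x)
  => ( ( z - x ) + ( 4 - 6 ) ) == 5
stmt 3: y := x * z  -- replace 0 occurrence(s) of y with (x * z)
  => ( ( z - x ) + ( 4 - 6 ) ) == 5
stmt 2: z := y * x  -- replace 1 occurrence(s) of z with (y * x)
  => ( ( ( y * x ) - x ) + ( 4 - 6 ) ) == 5
stmt 1: y := x + z  -- replace 1 occurrence(s) of y with (x + z)
  => ( ( ( ( x + z ) * x ) - x ) + ( 4 - 6 ) ) == 5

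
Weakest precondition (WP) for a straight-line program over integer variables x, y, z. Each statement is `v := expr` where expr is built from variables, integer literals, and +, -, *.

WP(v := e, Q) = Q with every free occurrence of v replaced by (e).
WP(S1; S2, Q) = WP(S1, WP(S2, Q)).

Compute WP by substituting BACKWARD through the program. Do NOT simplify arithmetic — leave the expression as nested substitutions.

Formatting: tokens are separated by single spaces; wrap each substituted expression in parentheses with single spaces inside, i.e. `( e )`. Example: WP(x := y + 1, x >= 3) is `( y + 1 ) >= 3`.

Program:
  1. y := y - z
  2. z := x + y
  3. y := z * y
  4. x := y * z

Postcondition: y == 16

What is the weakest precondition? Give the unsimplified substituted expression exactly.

post: y == 16
stmt 4: x := y * z  -- replace 0 occurrence(s) of x with (y * z)
  => y == 16
stmt 3: y := z * y  -- replace 1 occurrence(s) of y with (z * y)
  => ( z * y ) == 16
stmt 2: z := x + y  -- replace 1 occurrence(s) of z with (x + y)
  => ( ( x + y ) * y ) == 16
stmt 1: y := y - z  -- replace 2 occurrence(s) of y with (y - z)
  => ( ( x + ( y - z ) ) * ( y - z ) ) == 16

Answer: ( ( x + ( y - z ) ) * ( y - z ) ) == 16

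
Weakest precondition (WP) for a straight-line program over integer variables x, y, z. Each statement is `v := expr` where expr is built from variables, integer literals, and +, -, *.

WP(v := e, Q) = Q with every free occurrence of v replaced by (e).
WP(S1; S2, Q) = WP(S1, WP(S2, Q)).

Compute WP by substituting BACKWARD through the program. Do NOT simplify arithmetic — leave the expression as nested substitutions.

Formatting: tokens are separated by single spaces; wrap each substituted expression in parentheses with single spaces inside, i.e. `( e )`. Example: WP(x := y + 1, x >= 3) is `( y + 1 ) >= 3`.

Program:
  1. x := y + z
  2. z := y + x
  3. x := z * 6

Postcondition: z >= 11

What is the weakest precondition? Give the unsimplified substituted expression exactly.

post: z >= 11
stmt 3: x := z * 6  -- replace 0 occurrence(s) of x with (z * 6)
  => z >= 11
stmt 2: z := y + x  -- replace 1 occurrence(s) of z with (y + x)
  => ( y + x ) >= 11
stmt 1: x := y + z  -- replace 1 occurrence(s) of x with (y + z)
  => ( y + ( y + z ) ) >= 11

Answer: ( y + ( y + z ) ) >= 11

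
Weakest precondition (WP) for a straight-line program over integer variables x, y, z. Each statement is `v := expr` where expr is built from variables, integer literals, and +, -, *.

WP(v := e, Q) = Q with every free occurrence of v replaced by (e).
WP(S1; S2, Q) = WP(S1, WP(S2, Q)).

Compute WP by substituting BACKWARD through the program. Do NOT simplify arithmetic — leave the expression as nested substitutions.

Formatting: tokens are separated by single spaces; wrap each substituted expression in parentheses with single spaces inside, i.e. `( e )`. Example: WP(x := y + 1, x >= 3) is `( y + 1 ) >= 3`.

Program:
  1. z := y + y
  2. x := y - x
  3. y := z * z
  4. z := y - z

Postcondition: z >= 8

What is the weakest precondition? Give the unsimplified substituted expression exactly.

Answer: ( ( ( y + y ) * ( y + y ) ) - ( y + y ) ) >= 8

Derivation:
post: z >= 8
stmt 4: z := y - z  -- replace 1 occurrence(s) of z with (y - z)
  => ( y - z ) >= 8
stmt 3: y := z * z  -- replace 1 occurrence(s) of y with (z * z)
  => ( ( z * z ) - z ) >= 8
stmt 2: x := y - x  -- replace 0 occurrence(s) of x with (y - x)
  => ( ( z * z ) - z ) >= 8
stmt 1: z := y + y  -- replace 3 occurrence(s) of z with (y + y)
  => ( ( ( y + y ) * ( y + y ) ) - ( y + y ) ) >= 8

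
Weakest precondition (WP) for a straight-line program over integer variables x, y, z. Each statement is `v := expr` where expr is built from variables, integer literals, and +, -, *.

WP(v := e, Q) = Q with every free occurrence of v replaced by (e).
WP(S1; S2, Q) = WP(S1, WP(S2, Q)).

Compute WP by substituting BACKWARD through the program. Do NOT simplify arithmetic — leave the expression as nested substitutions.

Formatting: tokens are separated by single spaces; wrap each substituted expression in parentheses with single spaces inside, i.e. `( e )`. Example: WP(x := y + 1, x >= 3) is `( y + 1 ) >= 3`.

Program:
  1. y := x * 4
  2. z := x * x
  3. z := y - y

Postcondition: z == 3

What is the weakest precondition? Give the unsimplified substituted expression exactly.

post: z == 3
stmt 3: z := y - y  -- replace 1 occurrence(s) of z with (y - y)
  => ( y - y ) == 3
stmt 2: z := x * x  -- replace 0 occurrence(s) of z with (x * x)
  => ( y - y ) == 3
stmt 1: y := x * 4  -- replace 2 occurrence(s) of y with (x * 4)
  => ( ( x * 4 ) - ( x * 4 ) ) == 3

Answer: ( ( x * 4 ) - ( x * 4 ) ) == 3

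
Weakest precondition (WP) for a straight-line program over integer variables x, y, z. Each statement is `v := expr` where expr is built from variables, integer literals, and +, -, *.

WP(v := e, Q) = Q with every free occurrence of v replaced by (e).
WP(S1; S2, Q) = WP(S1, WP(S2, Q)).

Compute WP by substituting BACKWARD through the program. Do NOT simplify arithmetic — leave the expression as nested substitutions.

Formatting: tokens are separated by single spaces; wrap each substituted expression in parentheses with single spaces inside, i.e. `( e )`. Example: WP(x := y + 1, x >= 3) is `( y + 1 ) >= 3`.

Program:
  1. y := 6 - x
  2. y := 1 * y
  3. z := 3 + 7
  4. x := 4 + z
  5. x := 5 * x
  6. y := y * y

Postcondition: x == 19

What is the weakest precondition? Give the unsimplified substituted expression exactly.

post: x == 19
stmt 6: y := y * y  -- replace 0 occurrence(s) of y with (y * y)
  => x == 19
stmt 5: x := 5 * x  -- replace 1 occurrence(s) of x with (5 * x)
  => ( 5 * x ) == 19
stmt 4: x := 4 + z  -- replace 1 occurrence(s) of x with (4 + z)
  => ( 5 * ( 4 + z ) ) == 19
stmt 3: z := 3 + 7  -- replace 1 occurrence(s) of z with (3 + 7)
  => ( 5 * ( 4 + ( 3 + 7 ) ) ) == 19
stmt 2: y := 1 * y  -- replace 0 occurrence(s) of y with (1 * y)
  => ( 5 * ( 4 + ( 3 + 7 ) ) ) == 19
stmt 1: y := 6 - x  -- replace 0 occurrence(s) of y with (6 - x)
  => ( 5 * ( 4 + ( 3 + 7 ) ) ) == 19

Answer: ( 5 * ( 4 + ( 3 + 7 ) ) ) == 19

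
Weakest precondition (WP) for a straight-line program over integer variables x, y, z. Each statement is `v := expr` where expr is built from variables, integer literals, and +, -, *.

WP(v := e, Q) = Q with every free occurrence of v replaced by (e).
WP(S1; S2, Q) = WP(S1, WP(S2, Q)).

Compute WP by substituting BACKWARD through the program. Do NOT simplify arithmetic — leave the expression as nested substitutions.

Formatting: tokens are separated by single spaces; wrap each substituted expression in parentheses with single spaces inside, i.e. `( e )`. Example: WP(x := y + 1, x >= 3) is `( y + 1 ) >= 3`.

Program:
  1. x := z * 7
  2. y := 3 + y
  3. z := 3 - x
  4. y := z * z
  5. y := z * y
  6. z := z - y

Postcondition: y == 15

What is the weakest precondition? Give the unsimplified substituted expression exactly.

post: y == 15
stmt 6: z := z - y  -- replace 0 occurrence(s) of z with (z - y)
  => y == 15
stmt 5: y := z * y  -- replace 1 occurrence(s) of y with (z * y)
  => ( z * y ) == 15
stmt 4: y := z * z  -- replace 1 occurrence(s) of y with (z * z)
  => ( z * ( z * z ) ) == 15
stmt 3: z := 3 - x  -- replace 3 occurrence(s) of z with (3 - x)
  => ( ( 3 - x ) * ( ( 3 - x ) * ( 3 - x ) ) ) == 15
stmt 2: y := 3 + y  -- replace 0 occurrence(s) of y with (3 + y)
  => ( ( 3 - x ) * ( ( 3 - x ) * ( 3 - x ) ) ) == 15
stmt 1: x := z * 7  -- replace 3 occurrence(s) of x with (z * 7)
  => ( ( 3 - ( z * 7 ) ) * ( ( 3 - ( z * 7 ) ) * ( 3 - ( z * 7 ) ) ) ) == 15

Answer: ( ( 3 - ( z * 7 ) ) * ( ( 3 - ( z * 7 ) ) * ( 3 - ( z * 7 ) ) ) ) == 15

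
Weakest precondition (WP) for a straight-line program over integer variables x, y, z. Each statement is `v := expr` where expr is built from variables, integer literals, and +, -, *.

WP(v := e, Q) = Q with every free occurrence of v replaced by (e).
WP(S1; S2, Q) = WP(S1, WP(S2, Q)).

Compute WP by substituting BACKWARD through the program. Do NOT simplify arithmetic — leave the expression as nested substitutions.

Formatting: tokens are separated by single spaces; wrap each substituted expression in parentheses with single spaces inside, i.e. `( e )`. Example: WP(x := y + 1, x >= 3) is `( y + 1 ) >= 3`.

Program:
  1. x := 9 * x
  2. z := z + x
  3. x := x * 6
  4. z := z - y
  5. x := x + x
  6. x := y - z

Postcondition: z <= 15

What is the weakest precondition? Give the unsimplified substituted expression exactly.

post: z <= 15
stmt 6: x := y - z  -- replace 0 occurrence(s) of x with (y - z)
  => z <= 15
stmt 5: x := x + x  -- replace 0 occurrence(s) of x with (x + x)
  => z <= 15
stmt 4: z := z - y  -- replace 1 occurrence(s) of z with (z - y)
  => ( z - y ) <= 15
stmt 3: x := x * 6  -- replace 0 occurrence(s) of x with (x * 6)
  => ( z - y ) <= 15
stmt 2: z := z + x  -- replace 1 occurrence(s) of z with (z + x)
  => ( ( z + x ) - y ) <= 15
stmt 1: x := 9 * x  -- replace 1 occurrence(s) of x with (9 * x)
  => ( ( z + ( 9 * x ) ) - y ) <= 15

Answer: ( ( z + ( 9 * x ) ) - y ) <= 15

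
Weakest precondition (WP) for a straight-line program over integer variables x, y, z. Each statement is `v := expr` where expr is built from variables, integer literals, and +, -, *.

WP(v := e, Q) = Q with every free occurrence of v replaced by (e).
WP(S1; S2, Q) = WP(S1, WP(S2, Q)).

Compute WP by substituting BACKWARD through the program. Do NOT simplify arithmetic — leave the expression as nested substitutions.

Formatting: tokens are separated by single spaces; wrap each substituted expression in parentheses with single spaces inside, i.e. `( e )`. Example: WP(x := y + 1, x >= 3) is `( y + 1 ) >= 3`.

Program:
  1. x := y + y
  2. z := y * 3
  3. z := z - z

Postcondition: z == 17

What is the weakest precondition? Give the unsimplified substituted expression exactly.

Answer: ( ( y * 3 ) - ( y * 3 ) ) == 17

Derivation:
post: z == 17
stmt 3: z := z - z  -- replace 1 occurrence(s) of z with (z - z)
  => ( z - z ) == 17
stmt 2: z := y * 3  -- replace 2 occurrence(s) of z with (y * 3)
  => ( ( y * 3 ) - ( y * 3 ) ) == 17
stmt 1: x := y + y  -- replace 0 occurrence(s) of x with (y + y)
  => ( ( y * 3 ) - ( y * 3 ) ) == 17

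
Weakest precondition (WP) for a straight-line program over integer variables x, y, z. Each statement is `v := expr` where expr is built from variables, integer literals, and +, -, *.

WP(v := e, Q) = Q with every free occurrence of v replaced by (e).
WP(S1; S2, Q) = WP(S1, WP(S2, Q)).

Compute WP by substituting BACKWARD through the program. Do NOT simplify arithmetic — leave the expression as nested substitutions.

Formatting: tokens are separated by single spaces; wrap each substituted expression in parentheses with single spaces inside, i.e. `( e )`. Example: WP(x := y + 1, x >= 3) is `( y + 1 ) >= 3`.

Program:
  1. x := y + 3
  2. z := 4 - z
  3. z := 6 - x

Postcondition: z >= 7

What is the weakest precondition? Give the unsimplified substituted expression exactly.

Answer: ( 6 - ( y + 3 ) ) >= 7

Derivation:
post: z >= 7
stmt 3: z := 6 - x  -- replace 1 occurrence(s) of z with (6 - x)
  => ( 6 - x ) >= 7
stmt 2: z := 4 - z  -- replace 0 occurrence(s) of z with (4 - z)
  => ( 6 - x ) >= 7
stmt 1: x := y + 3  -- replace 1 occurrence(s) of x with (y + 3)
  => ( 6 - ( y + 3 ) ) >= 7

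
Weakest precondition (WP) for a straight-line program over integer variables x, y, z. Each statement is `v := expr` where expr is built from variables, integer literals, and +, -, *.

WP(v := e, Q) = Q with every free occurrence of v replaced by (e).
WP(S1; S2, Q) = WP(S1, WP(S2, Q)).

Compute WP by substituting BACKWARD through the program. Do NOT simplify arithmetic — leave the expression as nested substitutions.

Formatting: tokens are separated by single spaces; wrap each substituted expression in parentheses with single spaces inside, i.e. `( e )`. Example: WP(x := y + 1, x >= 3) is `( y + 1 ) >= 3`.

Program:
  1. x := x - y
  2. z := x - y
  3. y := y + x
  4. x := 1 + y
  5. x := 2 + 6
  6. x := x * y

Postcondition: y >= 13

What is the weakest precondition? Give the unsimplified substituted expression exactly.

Answer: ( y + ( x - y ) ) >= 13

Derivation:
post: y >= 13
stmt 6: x := x * y  -- replace 0 occurrence(s) of x with (x * y)
  => y >= 13
stmt 5: x := 2 + 6  -- replace 0 occurrence(s) of x with (2 + 6)
  => y >= 13
stmt 4: x := 1 + y  -- replace 0 occurrence(s) of x with (1 + y)
  => y >= 13
stmt 3: y := y + x  -- replace 1 occurrence(s) of y with (y + x)
  => ( y + x ) >= 13
stmt 2: z := x - y  -- replace 0 occurrence(s) of z with (x - y)
  => ( y + x ) >= 13
stmt 1: x := x - y  -- replace 1 occurrence(s) of x with (x - y)
  => ( y + ( x - y ) ) >= 13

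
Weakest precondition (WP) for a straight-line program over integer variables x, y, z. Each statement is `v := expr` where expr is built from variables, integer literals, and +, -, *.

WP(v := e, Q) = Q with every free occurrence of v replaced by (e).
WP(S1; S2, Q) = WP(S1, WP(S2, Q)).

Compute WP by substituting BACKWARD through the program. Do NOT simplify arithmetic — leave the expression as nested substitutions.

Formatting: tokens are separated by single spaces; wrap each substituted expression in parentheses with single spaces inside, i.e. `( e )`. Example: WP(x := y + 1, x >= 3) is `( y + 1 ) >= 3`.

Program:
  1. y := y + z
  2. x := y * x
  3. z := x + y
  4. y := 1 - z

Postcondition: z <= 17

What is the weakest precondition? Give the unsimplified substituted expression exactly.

post: z <= 17
stmt 4: y := 1 - z  -- replace 0 occurrence(s) of y with (1 - z)
  => z <= 17
stmt 3: z := x + y  -- replace 1 occurrence(s) of z with (x + y)
  => ( x + y ) <= 17
stmt 2: x := y * x  -- replace 1 occurrence(s) of x with (y * x)
  => ( ( y * x ) + y ) <= 17
stmt 1: y := y + z  -- replace 2 occurrence(s) of y with (y + z)
  => ( ( ( y + z ) * x ) + ( y + z ) ) <= 17

Answer: ( ( ( y + z ) * x ) + ( y + z ) ) <= 17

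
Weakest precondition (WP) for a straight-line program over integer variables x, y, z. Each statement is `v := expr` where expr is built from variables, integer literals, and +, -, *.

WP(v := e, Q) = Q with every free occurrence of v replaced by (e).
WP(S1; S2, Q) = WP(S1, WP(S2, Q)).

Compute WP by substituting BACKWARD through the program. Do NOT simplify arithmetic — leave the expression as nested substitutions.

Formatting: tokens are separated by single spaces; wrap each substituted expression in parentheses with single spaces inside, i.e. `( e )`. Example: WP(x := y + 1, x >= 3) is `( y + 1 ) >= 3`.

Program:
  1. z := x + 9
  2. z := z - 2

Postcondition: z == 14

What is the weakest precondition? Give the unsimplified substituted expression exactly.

Answer: ( ( x + 9 ) - 2 ) == 14

Derivation:
post: z == 14
stmt 2: z := z - 2  -- replace 1 occurrence(s) of z with (z - 2)
  => ( z - 2 ) == 14
stmt 1: z := x + 9  -- replace 1 occurrence(s) of z with (x + 9)
  => ( ( x + 9 ) - 2 ) == 14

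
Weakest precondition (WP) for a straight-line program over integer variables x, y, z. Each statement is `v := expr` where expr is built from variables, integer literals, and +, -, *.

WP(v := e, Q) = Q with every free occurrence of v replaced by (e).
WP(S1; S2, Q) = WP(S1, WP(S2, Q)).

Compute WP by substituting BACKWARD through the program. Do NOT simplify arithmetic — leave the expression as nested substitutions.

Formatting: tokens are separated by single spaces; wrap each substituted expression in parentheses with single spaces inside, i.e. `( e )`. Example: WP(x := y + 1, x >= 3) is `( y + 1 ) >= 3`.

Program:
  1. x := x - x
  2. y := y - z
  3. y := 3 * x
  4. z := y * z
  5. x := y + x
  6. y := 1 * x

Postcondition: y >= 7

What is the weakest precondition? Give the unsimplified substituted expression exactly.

post: y >= 7
stmt 6: y := 1 * x  -- replace 1 occurrence(s) of y with (1 * x)
  => ( 1 * x ) >= 7
stmt 5: x := y + x  -- replace 1 occurrence(s) of x with (y + x)
  => ( 1 * ( y + x ) ) >= 7
stmt 4: z := y * z  -- replace 0 occurrence(s) of z with (y * z)
  => ( 1 * ( y + x ) ) >= 7
stmt 3: y := 3 * x  -- replace 1 occurrence(s) of y with (3 * x)
  => ( 1 * ( ( 3 * x ) + x ) ) >= 7
stmt 2: y := y - z  -- replace 0 occurrence(s) of y with (y - z)
  => ( 1 * ( ( 3 * x ) + x ) ) >= 7
stmt 1: x := x - x  -- replace 2 occurrence(s) of x with (x - x)
  => ( 1 * ( ( 3 * ( x - x ) ) + ( x - x ) ) ) >= 7

Answer: ( 1 * ( ( 3 * ( x - x ) ) + ( x - x ) ) ) >= 7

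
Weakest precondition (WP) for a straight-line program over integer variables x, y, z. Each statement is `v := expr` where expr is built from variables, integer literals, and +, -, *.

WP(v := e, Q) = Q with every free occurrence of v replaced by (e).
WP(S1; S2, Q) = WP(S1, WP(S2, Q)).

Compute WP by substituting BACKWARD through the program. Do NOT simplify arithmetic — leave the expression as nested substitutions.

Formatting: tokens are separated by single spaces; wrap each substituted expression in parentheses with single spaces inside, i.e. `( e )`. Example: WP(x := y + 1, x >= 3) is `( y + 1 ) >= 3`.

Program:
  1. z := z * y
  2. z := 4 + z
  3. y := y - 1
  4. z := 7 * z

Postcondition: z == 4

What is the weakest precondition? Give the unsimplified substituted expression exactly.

post: z == 4
stmt 4: z := 7 * z  -- replace 1 occurrence(s) of z with (7 * z)
  => ( 7 * z ) == 4
stmt 3: y := y - 1  -- replace 0 occurrence(s) of y with (y - 1)
  => ( 7 * z ) == 4
stmt 2: z := 4 + z  -- replace 1 occurrence(s) of z with (4 + z)
  => ( 7 * ( 4 + z ) ) == 4
stmt 1: z := z * y  -- replace 1 occurrence(s) of z with (z * y)
  => ( 7 * ( 4 + ( z * y ) ) ) == 4

Answer: ( 7 * ( 4 + ( z * y ) ) ) == 4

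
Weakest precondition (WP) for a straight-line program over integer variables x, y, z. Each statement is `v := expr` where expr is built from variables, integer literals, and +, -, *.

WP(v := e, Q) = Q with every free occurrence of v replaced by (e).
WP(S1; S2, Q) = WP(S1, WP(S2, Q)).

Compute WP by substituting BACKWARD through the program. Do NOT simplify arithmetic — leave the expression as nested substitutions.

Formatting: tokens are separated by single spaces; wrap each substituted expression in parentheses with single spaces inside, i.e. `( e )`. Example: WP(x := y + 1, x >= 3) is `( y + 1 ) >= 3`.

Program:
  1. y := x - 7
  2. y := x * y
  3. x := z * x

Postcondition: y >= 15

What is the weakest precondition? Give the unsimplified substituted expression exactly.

Answer: ( x * ( x - 7 ) ) >= 15

Derivation:
post: y >= 15
stmt 3: x := z * x  -- replace 0 occurrence(s) of x with (z * x)
  => y >= 15
stmt 2: y := x * y  -- replace 1 occurrence(s) of y with (x * y)
  => ( x * y ) >= 15
stmt 1: y := x - 7  -- replace 1 occurrence(s) of y with (x - 7)
  => ( x * ( x - 7 ) ) >= 15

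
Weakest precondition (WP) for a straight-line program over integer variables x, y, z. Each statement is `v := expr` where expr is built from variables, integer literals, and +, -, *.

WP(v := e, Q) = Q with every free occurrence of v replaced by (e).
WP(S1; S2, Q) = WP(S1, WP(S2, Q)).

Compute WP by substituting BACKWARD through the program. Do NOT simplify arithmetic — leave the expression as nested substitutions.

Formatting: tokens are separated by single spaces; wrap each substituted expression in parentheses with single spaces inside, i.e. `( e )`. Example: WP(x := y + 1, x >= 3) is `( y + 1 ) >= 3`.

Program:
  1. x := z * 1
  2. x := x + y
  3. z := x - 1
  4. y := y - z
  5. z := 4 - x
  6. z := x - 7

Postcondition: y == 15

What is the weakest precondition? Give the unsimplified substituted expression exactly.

post: y == 15
stmt 6: z := x - 7  -- replace 0 occurrence(s) of z with (x - 7)
  => y == 15
stmt 5: z := 4 - x  -- replace 0 occurrence(s) of z with (4 - x)
  => y == 15
stmt 4: y := y - z  -- replace 1 occurrence(s) of y with (y - z)
  => ( y - z ) == 15
stmt 3: z := x - 1  -- replace 1 occurrence(s) of z with (x - 1)
  => ( y - ( x - 1 ) ) == 15
stmt 2: x := x + y  -- replace 1 occurrence(s) of x with (x + y)
  => ( y - ( ( x + y ) - 1 ) ) == 15
stmt 1: x := z * 1  -- replace 1 occurrence(s) of x with (z * 1)
  => ( y - ( ( ( z * 1 ) + y ) - 1 ) ) == 15

Answer: ( y - ( ( ( z * 1 ) + y ) - 1 ) ) == 15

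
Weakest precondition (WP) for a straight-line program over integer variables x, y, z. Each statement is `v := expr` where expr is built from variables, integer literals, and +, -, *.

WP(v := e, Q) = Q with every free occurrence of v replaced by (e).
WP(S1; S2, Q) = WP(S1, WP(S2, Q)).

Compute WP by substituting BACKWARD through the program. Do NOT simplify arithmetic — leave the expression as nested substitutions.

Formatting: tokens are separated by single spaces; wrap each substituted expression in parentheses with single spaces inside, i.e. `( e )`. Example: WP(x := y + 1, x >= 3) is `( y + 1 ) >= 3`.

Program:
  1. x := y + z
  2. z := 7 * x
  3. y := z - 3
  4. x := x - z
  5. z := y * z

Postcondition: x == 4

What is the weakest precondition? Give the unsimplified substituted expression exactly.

post: x == 4
stmt 5: z := y * z  -- replace 0 occurrence(s) of z with (y * z)
  => x == 4
stmt 4: x := x - z  -- replace 1 occurrence(s) of x with (x - z)
  => ( x - z ) == 4
stmt 3: y := z - 3  -- replace 0 occurrence(s) of y with (z - 3)
  => ( x - z ) == 4
stmt 2: z := 7 * x  -- replace 1 occurrence(s) of z with (7 * x)
  => ( x - ( 7 * x ) ) == 4
stmt 1: x := y + z  -- replace 2 occurrence(s) of x with (y + z)
  => ( ( y + z ) - ( 7 * ( y + z ) ) ) == 4

Answer: ( ( y + z ) - ( 7 * ( y + z ) ) ) == 4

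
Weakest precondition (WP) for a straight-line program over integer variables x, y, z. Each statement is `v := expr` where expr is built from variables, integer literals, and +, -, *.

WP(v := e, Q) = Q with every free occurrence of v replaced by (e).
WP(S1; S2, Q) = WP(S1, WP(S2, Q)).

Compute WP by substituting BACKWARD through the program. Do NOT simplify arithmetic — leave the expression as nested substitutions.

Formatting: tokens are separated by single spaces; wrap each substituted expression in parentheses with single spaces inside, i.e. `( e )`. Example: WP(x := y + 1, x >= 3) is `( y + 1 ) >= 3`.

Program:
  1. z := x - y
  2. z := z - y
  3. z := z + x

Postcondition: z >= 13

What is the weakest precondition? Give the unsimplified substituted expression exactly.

post: z >= 13
stmt 3: z := z + x  -- replace 1 occurrence(s) of z with (z + x)
  => ( z + x ) >= 13
stmt 2: z := z - y  -- replace 1 occurrence(s) of z with (z - y)
  => ( ( z - y ) + x ) >= 13
stmt 1: z := x - y  -- replace 1 occurrence(s) of z with (x - y)
  => ( ( ( x - y ) - y ) + x ) >= 13

Answer: ( ( ( x - y ) - y ) + x ) >= 13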